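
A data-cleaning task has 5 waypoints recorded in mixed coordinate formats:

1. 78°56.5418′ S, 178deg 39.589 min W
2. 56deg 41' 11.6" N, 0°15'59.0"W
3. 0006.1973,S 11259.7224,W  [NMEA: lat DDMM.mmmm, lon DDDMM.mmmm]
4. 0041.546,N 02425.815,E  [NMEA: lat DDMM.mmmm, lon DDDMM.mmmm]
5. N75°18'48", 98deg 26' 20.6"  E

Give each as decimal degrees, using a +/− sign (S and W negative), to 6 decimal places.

1. -78.942363, -178.659817
2. 56.686556, -0.266389
3. -0.103288, -112.995373
4. 0.692433, 24.430250
5. 75.313333, 98.439056

Point 1:
  φ: 78 + 56.5418/60 = 78.9423633
  hemisphere S, so the sign is −
  λ: 39.589′ = 0.659817°; total 178.6598167
  W → negative
Point 2:
  Latitude: 56 + 41/60 + 11.6/3600 = 56.6865556
  N → positive
  Longitude: 0 + 15/60 + 59/3600 = 0.2663889
  W → negative
Point 3:
  Latitude: split at 2 digits → 00° and 6.1973′; 0 + 6.1973/60 = 0.1032883
  S → negative
  λ: degrees = first 3 digits = 112, minutes = 59.7224; 112 + 59.7224/60 = 112.9953733
  W ⇒ negate
Point 4:
  Lat: degrees = first 2 digits = 0, minutes = 41.546; 0 + 41.546/60 = 0.6924333
  N ⇒ keep positive
  λ: degrees = first 3 digits = 24, minutes = 25.815; 24 + 25.815/60 = 24.4302500
  E → positive
Point 5:
  φ: 75 + 18/60 + 48/3600 = 75.3133333
  N → positive
  λ: 26′ + 20.6″ = 26.34333′; 98 + 26.34333/60 = 98.4390556
  E → positive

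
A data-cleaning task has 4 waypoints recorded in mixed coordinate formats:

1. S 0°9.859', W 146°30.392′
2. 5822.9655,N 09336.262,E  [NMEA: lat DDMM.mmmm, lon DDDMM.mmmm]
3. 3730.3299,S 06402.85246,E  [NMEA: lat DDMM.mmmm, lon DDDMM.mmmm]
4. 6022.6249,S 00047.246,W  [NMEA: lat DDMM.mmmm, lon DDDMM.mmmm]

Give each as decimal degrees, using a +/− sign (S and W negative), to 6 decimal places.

1. -0.164317, -146.506533
2. 58.382758, 93.604367
3. -37.505498, 64.047541
4. -60.377082, -0.787433

Point 1:
  Latitude: 9.859′ = 0.164317°; total 0.1643167
  S → negative
  Lon: 30.392′ = 0.506533°; total 146.5065333
  W ⇒ negate
Point 2:
  Lat: split at 2 digits → 58° and 22.9655′; 58 + 22.9655/60 = 58.3827583
  N ⇒ keep positive
  Longitude: degrees = first 3 digits = 93, minutes = 36.262; 93 + 36.262/60 = 93.6043667
  E ⇒ keep positive
Point 3:
  Latitude: degrees = first 2 digits = 37, minutes = 30.3299; 37 + 30.3299/60 = 37.5054983
  hemisphere S, so the sign is −
  λ: split at 3 digits → 064° and 2.85246′; 64 + 2.85246/60 = 64.0475410
  E → positive
Point 4:
  φ: split at 2 digits → 60° and 22.6249′; 60 + 22.6249/60 = 60.3770817
  hemisphere S, so the sign is −
  Longitude: split at 3 digits → 000° and 47.246′; 0 + 47.246/60 = 0.7874333
  W ⇒ negate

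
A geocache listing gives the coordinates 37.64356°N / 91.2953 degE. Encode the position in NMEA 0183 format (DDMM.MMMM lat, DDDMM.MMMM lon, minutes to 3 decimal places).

Lat: 37° + 0.643560 × 60 = 37° 38.61360′
Lon: minutes = (91.295300 − 91) × 60 = 17.71800

3738.614,N / 09117.718,E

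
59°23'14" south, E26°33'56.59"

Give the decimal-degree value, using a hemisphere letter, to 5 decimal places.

59.38722° S, 26.56572° E

Lat: 59° + 23/60 + 14/3600 = 59 + 0.383333 + 0.003889 = 59.387222
λ: 26° + 33/60 + 56.59/3600 = 26 + 0.550000 + 0.015719 = 26.565719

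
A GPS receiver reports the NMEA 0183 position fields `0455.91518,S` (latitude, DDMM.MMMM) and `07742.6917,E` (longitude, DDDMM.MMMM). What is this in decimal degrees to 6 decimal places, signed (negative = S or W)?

-4.931920, 77.711528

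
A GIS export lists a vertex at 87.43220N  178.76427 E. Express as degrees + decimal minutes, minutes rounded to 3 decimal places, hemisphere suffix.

Lat: fractional part 0.432200 → 25.93200 minutes
Lon: fractional part 0.764270 → 45.85620 minutes

87° 25.932′ N, 178° 45.856′ E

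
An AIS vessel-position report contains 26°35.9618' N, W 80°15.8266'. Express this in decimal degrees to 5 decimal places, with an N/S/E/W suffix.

Latitude: 35.9618′ = 0.599363°; total 26.599363
λ: 80 + 15.8266/60 = 80.263777

26.59936° N, 80.26378° W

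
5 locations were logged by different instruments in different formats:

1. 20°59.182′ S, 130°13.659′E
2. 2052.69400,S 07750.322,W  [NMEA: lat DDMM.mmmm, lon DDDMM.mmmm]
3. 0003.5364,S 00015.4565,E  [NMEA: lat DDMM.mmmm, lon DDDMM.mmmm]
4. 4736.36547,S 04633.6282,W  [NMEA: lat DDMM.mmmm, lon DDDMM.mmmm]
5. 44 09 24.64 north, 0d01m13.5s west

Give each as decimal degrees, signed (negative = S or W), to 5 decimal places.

Point 1:
  φ: 20 + 59.182/60 = 20.986367
  S → negative
  Lon: 13.659′ = 0.227650°; total 130.227650
  E → positive
Point 2:
  Latitude: degrees = first 2 digits = 20, minutes = 52.694; 20 + 52.694/60 = 20.878233
  S → negative
  λ: degrees = first 3 digits = 77, minutes = 50.322; 77 + 50.322/60 = 77.838700
  hemisphere W, so the sign is −
Point 3:
  φ: degrees = first 2 digits = 0, minutes = 3.5364; 0 + 3.5364/60 = 0.058940
  hemisphere S, so the sign is −
  Lon: degrees = first 3 digits = 0, minutes = 15.4565; 0 + 15.4565/60 = 0.257608
  E → positive
Point 4:
  Latitude: degrees = first 2 digits = 47, minutes = 36.36547; 47 + 36.36547/60 = 47.606091
  hemisphere S, so the sign is −
  Lon: split at 3 digits → 046° and 33.6282′; 46 + 33.6282/60 = 46.560470
  W ⇒ negate
Point 5:
  φ: 9′ + 24.64″ = 9.41067′; 44 + 9.41067/60 = 44.156844
  N ⇒ keep positive
  Longitude: 0 + 1/60 + 13.5/3600 = 0.020417
  hemisphere W, so the sign is −

1. -20.98637, 130.22765
2. -20.87823, -77.83870
3. -0.05894, 0.25761
4. -47.60609, -46.56047
5. 44.15684, -0.02042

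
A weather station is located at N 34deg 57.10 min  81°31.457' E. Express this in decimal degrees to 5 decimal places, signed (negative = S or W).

φ: 57.1′ = 0.951667°; total 34.951667
N ⇒ keep positive
λ: 31.457′ = 0.524283°; total 81.524283
E ⇒ keep positive

34.95167, 81.52428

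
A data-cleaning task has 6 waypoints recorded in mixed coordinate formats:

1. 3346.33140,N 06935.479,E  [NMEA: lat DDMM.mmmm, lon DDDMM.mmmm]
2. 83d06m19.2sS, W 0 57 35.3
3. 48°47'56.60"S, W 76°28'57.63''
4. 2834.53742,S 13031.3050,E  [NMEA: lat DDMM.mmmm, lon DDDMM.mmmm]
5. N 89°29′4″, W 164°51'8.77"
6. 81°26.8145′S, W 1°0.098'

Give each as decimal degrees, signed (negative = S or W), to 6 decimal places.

Point 1:
  Latitude: split at 2 digits → 33° and 46.3314′; 33 + 46.3314/60 = 33.7721900
  N → positive
  Longitude: split at 3 digits → 069° and 35.479′; 69 + 35.479/60 = 69.5913167
  E ⇒ keep positive
Point 2:
  Latitude: 6′ + 19.2″ = 6.32000′; 83 + 6.32000/60 = 83.1053333
  S ⇒ negate
  λ: 0° + 57/60 + 35.3/3600 = 0 + 0.950000 + 0.009806 = 0.9598056
  W → negative
Point 3:
  Latitude: 47′ + 56.6″ = 47.94333′; 48 + 47.94333/60 = 48.7990556
  S → negative
  Longitude: 28′ + 57.63″ = 28.96050′; 76 + 28.96050/60 = 76.4826750
  W → negative
Point 4:
  Latitude: split at 2 digits → 28° and 34.53742′; 28 + 34.53742/60 = 28.5756237
  hemisphere S, so the sign is −
  Lon: split at 3 digits → 130° and 31.305′; 130 + 31.305/60 = 130.5217500
  E ⇒ keep positive
Point 5:
  Latitude: 89 + 29/60 + 4/3600 = 89.4844444
  N ⇒ keep positive
  Longitude: 164° + 51/60 + 8.77/3600 = 164 + 0.850000 + 0.002436 = 164.8524361
  W ⇒ negate
Point 6:
  Lat: 81 + 26.8145/60 = 81.4469083
  hemisphere S, so the sign is −
  Longitude: 1 + 0.098/60 = 1.0016333
  W → negative

1. 33.772190, 69.591317
2. -83.105333, -0.959806
3. -48.799056, -76.482675
4. -28.575624, 130.521750
5. 89.484444, -164.852436
6. -81.446908, -1.001633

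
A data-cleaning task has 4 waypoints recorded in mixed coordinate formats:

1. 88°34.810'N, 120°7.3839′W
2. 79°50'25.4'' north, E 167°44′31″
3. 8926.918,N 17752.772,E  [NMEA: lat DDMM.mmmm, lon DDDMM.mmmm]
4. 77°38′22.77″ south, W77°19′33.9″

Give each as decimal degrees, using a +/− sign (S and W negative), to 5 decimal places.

Point 1:
  φ: 88 + 34.81/60 = 88.580167
  N → positive
  λ: 7.3839′ = 0.123065°; total 120.123065
  W → negative
Point 2:
  Lat: 79 + 50/60 + 25.4/3600 = 79.840389
  N ⇒ keep positive
  Lon: 167 + 44/60 + 31/3600 = 167.741944
  E → positive
Point 3:
  φ: split at 2 digits → 89° and 26.918′; 89 + 26.918/60 = 89.448633
  N ⇒ keep positive
  λ: split at 3 digits → 177° and 52.772′; 177 + 52.772/60 = 177.879533
  E ⇒ keep positive
Point 4:
  Lat: 38′ + 22.77″ = 38.37950′; 77 + 38.37950/60 = 77.639658
  S → negative
  Longitude: 77° + 19/60 + 33.9/3600 = 77 + 0.316667 + 0.009417 = 77.326083
  W ⇒ negate

1. 88.58017, -120.12307
2. 79.84039, 167.74194
3. 89.44863, 177.87953
4. -77.63966, -77.32608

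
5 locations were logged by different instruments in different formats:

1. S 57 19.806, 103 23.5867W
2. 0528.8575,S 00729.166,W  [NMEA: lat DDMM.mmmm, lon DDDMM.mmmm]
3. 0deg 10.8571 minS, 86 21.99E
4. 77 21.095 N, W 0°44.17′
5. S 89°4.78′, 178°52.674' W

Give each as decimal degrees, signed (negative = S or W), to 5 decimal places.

1. -57.33010, -103.39311
2. -5.48096, -7.48610
3. -0.18095, 86.36650
4. 77.35158, -0.73617
5. -89.07967, -178.87790

Point 1:
  Latitude: 57 + 19.806/60 = 57.330100
  S ⇒ negate
  Lon: 103 + 23.5867/60 = 103.393112
  W ⇒ negate
Point 2:
  Lat: split at 2 digits → 05° and 28.8575′; 5 + 28.8575/60 = 5.480958
  S ⇒ negate
  λ: degrees = first 3 digits = 7, minutes = 29.166; 7 + 29.166/60 = 7.486100
  W → negative
Point 3:
  Lat: 10.8571′ = 0.180952°; total 0.180952
  S ⇒ negate
  Lon: 86 + 21.99/60 = 86.366500
  E ⇒ keep positive
Point 4:
  Latitude: 77 + 21.095/60 = 77.351583
  N ⇒ keep positive
  Lon: 0 + 44.17/60 = 0.736167
  hemisphere W, so the sign is −
Point 5:
  Lat: 4.78′ = 0.079667°; total 89.079667
  hemisphere S, so the sign is −
  λ: 178 + 52.674/60 = 178.877900
  hemisphere W, so the sign is −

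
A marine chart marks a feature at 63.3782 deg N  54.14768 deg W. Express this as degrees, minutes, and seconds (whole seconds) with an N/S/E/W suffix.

63°22′42″ N, 54°08′52″ W

Latitude: whole degrees 63; 22.69200′ → 22′ and 41.52″
Longitude: 0.147680° → 8.86080′; 0.86080 × 60 = 51.65″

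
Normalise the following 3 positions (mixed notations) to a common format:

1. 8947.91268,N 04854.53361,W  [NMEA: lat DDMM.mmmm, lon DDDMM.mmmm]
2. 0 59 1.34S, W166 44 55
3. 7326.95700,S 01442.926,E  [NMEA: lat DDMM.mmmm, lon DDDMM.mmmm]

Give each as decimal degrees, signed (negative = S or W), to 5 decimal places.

1. 89.79854, -48.90889
2. -0.98371, -166.74861
3. -73.44928, 14.71543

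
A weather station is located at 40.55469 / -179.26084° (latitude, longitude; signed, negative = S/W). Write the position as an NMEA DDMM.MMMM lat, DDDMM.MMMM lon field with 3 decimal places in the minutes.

4033.281,N / 17915.650,W

φ: 40° + 0.554690 × 60 = 40° 33.28140′
Longitude is negative → W; |value| = 179.260840
λ: minutes = (179.260840 − 179) × 60 = 15.65040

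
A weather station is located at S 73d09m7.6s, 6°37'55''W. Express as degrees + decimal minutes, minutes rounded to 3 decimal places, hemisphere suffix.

73° 9.127′ S, 6° 37.917′ W

φ: seconds/60 = 0.12667; minutes = 9 + 0.12667 = 9.12667
Longitude: seconds/60 = 0.91667; minutes = 37 + 0.91667 = 37.91667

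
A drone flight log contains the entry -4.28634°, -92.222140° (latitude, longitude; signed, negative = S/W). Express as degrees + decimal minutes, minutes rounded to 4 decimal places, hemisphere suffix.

Latitude is negative → S; |value| = 4.286340
Latitude: 4° + 0.286340 × 60 = 4° 17.180400′
Longitude is negative → W; |value| = 92.222140
Longitude: minutes = (92.222140 − 92) × 60 = 13.328400

4° 17.1804′ S, 92° 13.3284′ W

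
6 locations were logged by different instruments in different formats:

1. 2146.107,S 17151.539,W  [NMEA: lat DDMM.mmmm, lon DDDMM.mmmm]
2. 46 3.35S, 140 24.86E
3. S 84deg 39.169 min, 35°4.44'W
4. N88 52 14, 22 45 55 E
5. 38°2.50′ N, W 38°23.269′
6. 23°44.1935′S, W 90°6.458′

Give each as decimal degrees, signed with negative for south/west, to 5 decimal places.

1. -21.76845, -171.85898
2. -46.05583, 140.41433
3. -84.65282, -35.07400
4. 88.87056, 22.76528
5. 38.04167, -38.38782
6. -23.73656, -90.10763

Point 1:
  φ: degrees = first 2 digits = 21, minutes = 46.107; 21 + 46.107/60 = 21.768450
  S ⇒ negate
  Lon: split at 3 digits → 171° and 51.539′; 171 + 51.539/60 = 171.858983
  hemisphere W, so the sign is −
Point 2:
  Lat: 46 + 3.35/60 = 46.055833
  S ⇒ negate
  Lon: 140 + 24.86/60 = 140.414333
  E ⇒ keep positive
Point 3:
  Latitude: 39.169′ = 0.652817°; total 84.652817
  S ⇒ negate
  Longitude: 35 + 4.44/60 = 35.074000
  hemisphere W, so the sign is −
Point 4:
  φ: 88 + 52/60 + 14/3600 = 88.870556
  N ⇒ keep positive
  Lon: 45′ + 55″ = 45.91667′; 22 + 45.91667/60 = 22.765278
  E ⇒ keep positive
Point 5:
  Latitude: 2.5′ = 0.041667°; total 38.041667
  N ⇒ keep positive
  λ: 23.269′ = 0.387817°; total 38.387817
  W → negative
Point 6:
  Latitude: 23 + 44.1935/60 = 23.736558
  hemisphere S, so the sign is −
  Longitude: 6.458′ = 0.107633°; total 90.107633
  W ⇒ negate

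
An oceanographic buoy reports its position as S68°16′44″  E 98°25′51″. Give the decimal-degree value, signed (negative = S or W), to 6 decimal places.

-68.278889, 98.430833

Lat: 68 + 16/60 + 44/3600 = 68.2788889
S → negative
λ: 98° + 25/60 + 51/3600 = 98 + 0.416667 + 0.014167 = 98.4308333
E → positive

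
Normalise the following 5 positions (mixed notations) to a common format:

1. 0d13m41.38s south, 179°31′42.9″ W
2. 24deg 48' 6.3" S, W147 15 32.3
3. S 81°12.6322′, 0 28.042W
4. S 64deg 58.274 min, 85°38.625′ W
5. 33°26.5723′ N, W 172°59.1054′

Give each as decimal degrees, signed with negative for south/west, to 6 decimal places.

1. -0.228161, -179.528583
2. -24.801750, -147.258972
3. -81.210537, -0.467367
4. -64.971233, -85.643750
5. 33.442872, -172.985090

Point 1:
  Lat: 0° + 13/60 + 41.38/3600 = 0 + 0.216667 + 0.011494 = 0.2281611
  S → negative
  λ: 179 + 31/60 + 42.9/3600 = 179.5285833
  W ⇒ negate
Point 2:
  Latitude: 24 + 48/60 + 6.3/3600 = 24.8017500
  S → negative
  λ: 147° + 15/60 + 32.3/3600 = 147 + 0.250000 + 0.008972 = 147.2589722
  W → negative
Point 3:
  φ: 12.6322′ = 0.210537°; total 81.2105367
  S ⇒ negate
  λ: 28.042′ = 0.467367°; total 0.4673667
  hemisphere W, so the sign is −
Point 4:
  Latitude: 64 + 58.274/60 = 64.9712333
  S ⇒ negate
  Lon: 85 + 38.625/60 = 85.6437500
  W ⇒ negate
Point 5:
  Latitude: 26.5723′ = 0.442872°; total 33.4428717
  N ⇒ keep positive
  λ: 172 + 59.1054/60 = 172.9850900
  W → negative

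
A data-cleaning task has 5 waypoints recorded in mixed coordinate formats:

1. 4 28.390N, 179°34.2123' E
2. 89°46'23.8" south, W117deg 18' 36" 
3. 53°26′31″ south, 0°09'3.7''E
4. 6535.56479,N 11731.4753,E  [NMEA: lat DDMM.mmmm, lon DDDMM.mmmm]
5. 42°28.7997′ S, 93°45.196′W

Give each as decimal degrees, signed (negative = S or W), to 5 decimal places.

1. 4.47317, 179.57021
2. -89.77328, -117.31000
3. -53.44194, 0.15103
4. 65.59275, 117.52459
5. -42.48000, -93.75327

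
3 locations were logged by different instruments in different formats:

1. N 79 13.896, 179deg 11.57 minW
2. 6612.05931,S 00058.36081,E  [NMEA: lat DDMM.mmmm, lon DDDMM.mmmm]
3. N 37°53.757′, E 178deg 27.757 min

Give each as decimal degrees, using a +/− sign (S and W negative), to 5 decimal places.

Point 1:
  Lat: 79 + 13.896/60 = 79.231600
  N ⇒ keep positive
  Longitude: 179 + 11.57/60 = 179.192833
  hemisphere W, so the sign is −
Point 2:
  Lat: degrees = first 2 digits = 66, minutes = 12.05931; 66 + 12.05931/60 = 66.200989
  S → negative
  λ: degrees = first 3 digits = 0, minutes = 58.36081; 0 + 58.36081/60 = 0.972680
  E ⇒ keep positive
Point 3:
  Latitude: 37 + 53.757/60 = 37.895950
  N ⇒ keep positive
  λ: 178 + 27.757/60 = 178.462617
  E → positive

1. 79.23160, -179.19283
2. -66.20099, 0.97268
3. 37.89595, 178.46262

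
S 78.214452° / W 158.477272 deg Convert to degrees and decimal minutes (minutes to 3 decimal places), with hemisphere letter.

78° 12.867′ S, 158° 28.636′ W

Lat: minutes = (78.214452 − 78) × 60 = 12.86712
Longitude: fractional part 0.477272 → 28.63632 minutes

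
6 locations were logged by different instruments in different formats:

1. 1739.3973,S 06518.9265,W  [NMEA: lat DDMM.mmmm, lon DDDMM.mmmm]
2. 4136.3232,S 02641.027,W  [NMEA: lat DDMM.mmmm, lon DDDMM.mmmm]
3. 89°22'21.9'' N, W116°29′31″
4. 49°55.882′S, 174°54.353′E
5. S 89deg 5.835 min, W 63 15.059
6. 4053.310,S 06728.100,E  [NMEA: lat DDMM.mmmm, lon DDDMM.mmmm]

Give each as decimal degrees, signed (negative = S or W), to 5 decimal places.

1. -17.65662, -65.31544
2. -41.60539, -26.68378
3. 89.37275, -116.49194
4. -49.93137, 174.90588
5. -89.09725, -63.25098
6. -40.88850, 67.46833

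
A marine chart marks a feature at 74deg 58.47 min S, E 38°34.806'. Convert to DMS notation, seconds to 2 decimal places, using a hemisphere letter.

φ: fractional minutes 0.47000 × 60 = 28.2000″
Longitude: 34.80600′ → 34′ and 0.80600 × 60 = 48.3600″

74°58′28.20″ S, 38°34′48.36″ E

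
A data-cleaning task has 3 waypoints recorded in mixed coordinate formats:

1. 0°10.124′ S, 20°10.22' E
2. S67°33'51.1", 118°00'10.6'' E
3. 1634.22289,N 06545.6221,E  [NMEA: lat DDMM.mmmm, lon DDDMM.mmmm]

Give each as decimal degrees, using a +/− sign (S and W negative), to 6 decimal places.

1. -0.168733, 20.170333
2. -67.564194, 118.002944
3. 16.570382, 65.760368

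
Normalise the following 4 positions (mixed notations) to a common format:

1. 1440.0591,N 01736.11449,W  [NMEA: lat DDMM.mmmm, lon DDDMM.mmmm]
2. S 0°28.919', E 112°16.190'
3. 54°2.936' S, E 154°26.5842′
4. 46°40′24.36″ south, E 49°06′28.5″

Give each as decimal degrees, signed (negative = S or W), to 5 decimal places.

Point 1:
  Latitude: degrees = first 2 digits = 14, minutes = 40.0591; 14 + 40.0591/60 = 14.667652
  N ⇒ keep positive
  Lon: split at 3 digits → 017° and 36.11449′; 17 + 36.11449/60 = 17.601908
  W ⇒ negate
Point 2:
  φ: 0 + 28.919/60 = 0.481983
  hemisphere S, so the sign is −
  Longitude: 112 + 16.19/60 = 112.269833
  E ⇒ keep positive
Point 3:
  Latitude: 54 + 2.936/60 = 54.048933
  S → negative
  Longitude: 154 + 26.5842/60 = 154.443070
  E ⇒ keep positive
Point 4:
  Lat: 46° + 40/60 + 24.36/3600 = 46 + 0.666667 + 0.006767 = 46.673433
  S → negative
  Lon: 6′ + 28.5″ = 6.47500′; 49 + 6.47500/60 = 49.107917
  E ⇒ keep positive

1. 14.66765, -17.60191
2. -0.48198, 112.26983
3. -54.04893, 154.44307
4. -46.67343, 49.10792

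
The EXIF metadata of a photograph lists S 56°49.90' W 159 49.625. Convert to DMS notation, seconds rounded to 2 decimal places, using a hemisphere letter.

56°49′54.00″ S, 159°49′37.50″ W

Latitude: fractional minutes 0.90000 × 60 = 54.0000″
Lon: fractional minutes 0.62500 × 60 = 37.5000″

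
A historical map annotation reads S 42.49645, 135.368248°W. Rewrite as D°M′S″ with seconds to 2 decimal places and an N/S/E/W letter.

42°29′47.22″ S, 135°22′5.69″ W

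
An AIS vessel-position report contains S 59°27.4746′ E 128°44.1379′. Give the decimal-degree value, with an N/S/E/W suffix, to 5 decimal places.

Latitude: 59 + 27.4746/60 = 59.457910
λ: 128 + 44.1379/60 = 128.735632

59.45791° S, 128.73563° E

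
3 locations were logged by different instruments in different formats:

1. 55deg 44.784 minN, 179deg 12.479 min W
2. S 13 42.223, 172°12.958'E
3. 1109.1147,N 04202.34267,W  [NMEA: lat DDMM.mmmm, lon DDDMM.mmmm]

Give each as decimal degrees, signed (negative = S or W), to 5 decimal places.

1. 55.74640, -179.20798
2. -13.70372, 172.21597
3. 11.15191, -42.03904

Point 1:
  Latitude: 44.784′ = 0.746400°; total 55.746400
  N ⇒ keep positive
  λ: 179 + 12.479/60 = 179.207983
  W ⇒ negate
Point 2:
  φ: 42.223′ = 0.703717°; total 13.703717
  S → negative
  λ: 12.958′ = 0.215967°; total 172.215967
  E ⇒ keep positive
Point 3:
  φ: split at 2 digits → 11° and 9.1147′; 11 + 9.1147/60 = 11.151912
  N ⇒ keep positive
  Longitude: split at 3 digits → 042° and 2.34267′; 42 + 2.34267/60 = 42.039045
  W ⇒ negate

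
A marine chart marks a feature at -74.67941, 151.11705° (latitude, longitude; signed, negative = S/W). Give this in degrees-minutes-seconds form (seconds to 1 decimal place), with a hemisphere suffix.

Latitude is negative → S; |value| = 74.679410
Lat: 0.679410 × 60 = 40.76460′ → 40′, remainder × 60 = 45.876″
Longitude: 0.117050° → 7.02300′; 0.02300 × 60 = 1.380″

74°40′45.9″ S, 151°07′1.4″ E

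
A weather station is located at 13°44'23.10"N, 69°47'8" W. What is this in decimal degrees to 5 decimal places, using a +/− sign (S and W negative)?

13.73975, -69.78556

Lat: 13° + 44/60 + 23.1/3600 = 13 + 0.733333 + 0.006417 = 13.739750
N ⇒ keep positive
λ: 47′ + 8″ = 47.13333′; 69 + 47.13333/60 = 69.785556
W ⇒ negate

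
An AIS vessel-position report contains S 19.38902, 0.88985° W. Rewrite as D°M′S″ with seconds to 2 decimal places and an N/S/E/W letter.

φ: 0.389020° → 23.34120′; 0.34120 × 60 = 20.4720″
λ: 0.889850° → 53.39100′; 0.39100 × 60 = 23.4600″

19°23′20.47″ S, 0°53′23.46″ W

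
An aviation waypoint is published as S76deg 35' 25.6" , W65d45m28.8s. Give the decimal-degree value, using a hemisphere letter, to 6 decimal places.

Latitude: 76 + 35/60 + 25.6/3600 = 76.5904444
Lon: 65° + 45/60 + 28.8/3600 = 65 + 0.750000 + 0.008000 = 65.7580000

76.590444° S, 65.758000° W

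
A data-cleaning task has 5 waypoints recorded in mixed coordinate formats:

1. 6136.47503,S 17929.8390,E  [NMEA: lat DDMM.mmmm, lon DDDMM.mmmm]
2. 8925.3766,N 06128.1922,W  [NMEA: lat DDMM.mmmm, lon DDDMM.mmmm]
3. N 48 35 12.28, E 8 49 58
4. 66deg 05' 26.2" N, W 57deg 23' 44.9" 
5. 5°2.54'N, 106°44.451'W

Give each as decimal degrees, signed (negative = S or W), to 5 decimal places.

Point 1:
  Lat: split at 2 digits → 61° and 36.47503′; 61 + 36.47503/60 = 61.607917
  hemisphere S, so the sign is −
  Longitude: degrees = first 3 digits = 179, minutes = 29.839; 179 + 29.839/60 = 179.497317
  E ⇒ keep positive
Point 2:
  φ: split at 2 digits → 89° and 25.3766′; 89 + 25.3766/60 = 89.422943
  N ⇒ keep positive
  Longitude: degrees = first 3 digits = 61, minutes = 28.1922; 61 + 28.1922/60 = 61.469870
  hemisphere W, so the sign is −
Point 3:
  Lat: 48° + 35/60 + 12.28/3600 = 48 + 0.583333 + 0.003411 = 48.586744
  N ⇒ keep positive
  Longitude: 8° + 49/60 + 58/3600 = 8 + 0.816667 + 0.016111 = 8.832778
  E → positive
Point 4:
  Lat: 5′ + 26.2″ = 5.43667′; 66 + 5.43667/60 = 66.090611
  N ⇒ keep positive
  Longitude: 23′ + 44.9″ = 23.74833′; 57 + 23.74833/60 = 57.395806
  W ⇒ negate
Point 5:
  Lat: 5 + 2.54/60 = 5.042333
  N ⇒ keep positive
  Lon: 106 + 44.451/60 = 106.740850
  hemisphere W, so the sign is −

1. -61.60792, 179.49732
2. 89.42294, -61.46987
3. 48.58674, 8.83278
4. 66.09061, -57.39581
5. 5.04233, -106.74085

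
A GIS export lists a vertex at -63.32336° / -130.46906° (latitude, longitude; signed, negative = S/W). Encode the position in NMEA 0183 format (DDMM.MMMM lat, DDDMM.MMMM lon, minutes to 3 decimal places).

6319.402,S / 13028.144,W

Latitude is negative → S; |value| = 63.323360
φ: 63° + 0.323360 × 60 = 63° 19.40160′
Longitude is negative → W; |value| = 130.469060
Lon: fractional part 0.469060 → 28.14360 minutes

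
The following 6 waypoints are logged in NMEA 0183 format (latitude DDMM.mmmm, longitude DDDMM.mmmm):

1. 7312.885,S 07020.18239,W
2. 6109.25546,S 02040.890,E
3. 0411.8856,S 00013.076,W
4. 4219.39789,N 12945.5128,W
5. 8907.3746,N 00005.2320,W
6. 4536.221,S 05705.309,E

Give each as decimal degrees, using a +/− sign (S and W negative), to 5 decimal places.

Point 1:
  Lat: split at 2 digits → 73° and 12.885′; 73 + 12.885/60 = 73.214750
  S → negative
  Lon: split at 3 digits → 070° and 20.18239′; 70 + 20.18239/60 = 70.336373
  hemisphere W, so the sign is −
Point 2:
  Lat: split at 2 digits → 61° and 9.25546′; 61 + 9.25546/60 = 61.154258
  S → negative
  Lon: degrees = first 3 digits = 20, minutes = 40.89; 20 + 40.89/60 = 20.681500
  E ⇒ keep positive
Point 3:
  Lat: split at 2 digits → 04° and 11.8856′; 4 + 11.8856/60 = 4.198093
  S ⇒ negate
  Lon: degrees = first 3 digits = 0, minutes = 13.076; 0 + 13.076/60 = 0.217933
  hemisphere W, so the sign is −
Point 4:
  φ: split at 2 digits → 42° and 19.39789′; 42 + 19.39789/60 = 42.323298
  N ⇒ keep positive
  Longitude: degrees = first 3 digits = 129, minutes = 45.5128; 129 + 45.5128/60 = 129.758547
  W ⇒ negate
Point 5:
  Lat: split at 2 digits → 89° and 7.3746′; 89 + 7.3746/60 = 89.122910
  N ⇒ keep positive
  Lon: split at 3 digits → 000° and 5.232′; 0 + 5.232/60 = 0.087200
  hemisphere W, so the sign is −
Point 6:
  Latitude: degrees = first 2 digits = 45, minutes = 36.221; 45 + 36.221/60 = 45.603683
  hemisphere S, so the sign is −
  λ: degrees = first 3 digits = 57, minutes = 5.309; 57 + 5.309/60 = 57.088483
  E → positive

1. -73.21475, -70.33637
2. -61.15426, 20.68150
3. -4.19809, -0.21793
4. 42.32330, -129.75855
5. 89.12291, -0.08720
6. -45.60368, 57.08848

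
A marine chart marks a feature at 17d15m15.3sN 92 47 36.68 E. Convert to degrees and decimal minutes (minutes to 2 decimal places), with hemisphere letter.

φ: seconds/60 = 0.25500; minutes = 15 + 0.25500 = 15.2550
λ: seconds/60 = 0.61133; minutes = 47 + 0.61133 = 47.6113

17° 15.26′ N, 92° 47.61′ E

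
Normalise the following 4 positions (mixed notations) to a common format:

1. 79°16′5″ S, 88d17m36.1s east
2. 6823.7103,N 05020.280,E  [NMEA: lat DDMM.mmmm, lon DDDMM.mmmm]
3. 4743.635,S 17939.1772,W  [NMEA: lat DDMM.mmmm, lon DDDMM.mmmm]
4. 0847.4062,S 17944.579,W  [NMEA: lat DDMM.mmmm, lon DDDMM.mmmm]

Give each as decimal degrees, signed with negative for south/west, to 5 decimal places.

1. -79.26806, 88.29336
2. 68.39517, 50.33800
3. -47.72725, -179.65295
4. -8.79010, -179.74298

Point 1:
  Lat: 79 + 16/60 + 5/3600 = 79.268056
  S ⇒ negate
  λ: 17′ + 36.1″ = 17.60167′; 88 + 17.60167/60 = 88.293361
  E → positive
Point 2:
  Latitude: degrees = first 2 digits = 68, minutes = 23.7103; 68 + 23.7103/60 = 68.395172
  N ⇒ keep positive
  λ: degrees = first 3 digits = 50, minutes = 20.28; 50 + 20.28/60 = 50.338000
  E ⇒ keep positive
Point 3:
  Lat: split at 2 digits → 47° and 43.635′; 47 + 43.635/60 = 47.727250
  hemisphere S, so the sign is −
  λ: split at 3 digits → 179° and 39.1772′; 179 + 39.1772/60 = 179.652953
  hemisphere W, so the sign is −
Point 4:
  Lat: split at 2 digits → 08° and 47.4062′; 8 + 47.4062/60 = 8.790103
  S ⇒ negate
  Longitude: split at 3 digits → 179° and 44.579′; 179 + 44.579/60 = 179.742983
  W ⇒ negate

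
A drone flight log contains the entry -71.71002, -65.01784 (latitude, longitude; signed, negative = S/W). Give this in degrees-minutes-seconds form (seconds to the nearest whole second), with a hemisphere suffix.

71°42′36″ S, 65°01′4″ W

Latitude is negative → S; |value| = 71.710020
Lat: whole degrees 71; 42.60120′ → 42′ and 36.07″
Longitude is negative → W; |value| = 65.017840
Longitude: whole degrees 65; 1.07040′ → 1′ and 4.22″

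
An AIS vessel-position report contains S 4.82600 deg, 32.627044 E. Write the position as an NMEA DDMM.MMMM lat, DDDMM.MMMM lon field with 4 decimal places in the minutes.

0449.5600,S / 03237.6226,E

Lat: 4° + 0.826000 × 60 = 4° 49.560000′
Lon: fractional part 0.627044 → 37.622640 minutes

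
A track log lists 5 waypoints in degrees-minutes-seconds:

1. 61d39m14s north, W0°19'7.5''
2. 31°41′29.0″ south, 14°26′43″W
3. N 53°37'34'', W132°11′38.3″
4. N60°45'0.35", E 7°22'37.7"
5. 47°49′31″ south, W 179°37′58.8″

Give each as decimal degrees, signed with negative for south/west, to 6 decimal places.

Point 1:
  Lat: 39′ + 14″ = 39.23333′; 61 + 39.23333/60 = 61.6538889
  N → positive
  λ: 0° + 19/60 + 7.5/3600 = 0 + 0.316667 + 0.002083 = 0.3187500
  hemisphere W, so the sign is −
Point 2:
  Latitude: 41′ + 29″ = 41.48333′; 31 + 41.48333/60 = 31.6913889
  hemisphere S, so the sign is −
  Lon: 14° + 26/60 + 43/3600 = 14 + 0.433333 + 0.011944 = 14.4452778
  hemisphere W, so the sign is −
Point 3:
  Lat: 53° + 37/60 + 34/3600 = 53 + 0.616667 + 0.009444 = 53.6261111
  N ⇒ keep positive
  Lon: 132 + 11/60 + 38.3/3600 = 132.1939722
  hemisphere W, so the sign is −
Point 4:
  φ: 45′ + 0.35″ = 45.00583′; 60 + 45.00583/60 = 60.7500972
  N ⇒ keep positive
  λ: 7 + 22/60 + 37.7/3600 = 7.3771389
  E ⇒ keep positive
Point 5:
  Lat: 47 + 49/60 + 31/3600 = 47.8252778
  S ⇒ negate
  Longitude: 179° + 37/60 + 58.8/3600 = 179 + 0.616667 + 0.016333 = 179.6330000
  W → negative

1. 61.653889, -0.318750
2. -31.691389, -14.445278
3. 53.626111, -132.193972
4. 60.750097, 7.377139
5. -47.825278, -179.633000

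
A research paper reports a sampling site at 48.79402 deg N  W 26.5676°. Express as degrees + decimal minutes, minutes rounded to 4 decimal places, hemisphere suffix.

48° 47.6412′ N, 26° 34.0560′ W

φ: minutes = (48.794020 − 48) × 60 = 47.641200
Lon: fractional part 0.567600 → 34.056000 minutes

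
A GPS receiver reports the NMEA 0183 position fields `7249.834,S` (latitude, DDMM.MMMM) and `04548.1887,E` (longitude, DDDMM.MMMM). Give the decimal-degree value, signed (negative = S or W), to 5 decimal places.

-72.83057, 45.80315

Latitude: split at 2 digits → 72° and 49.834′; 72 + 49.834/60 = 72.830567
hemisphere S, so the sign is −
Lon: split at 3 digits → 045° and 48.1887′; 45 + 48.1887/60 = 45.803145
E ⇒ keep positive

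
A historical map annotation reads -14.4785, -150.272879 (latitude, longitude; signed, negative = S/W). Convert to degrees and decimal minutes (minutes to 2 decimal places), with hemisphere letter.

14° 28.71′ S, 150° 16.37′ W

Latitude is negative → S; |value| = 14.478500
Latitude: fractional part 0.478500 → 28.7100 minutes
Longitude is negative → W; |value| = 150.272879
λ: minutes = (150.272879 − 150) × 60 = 16.3727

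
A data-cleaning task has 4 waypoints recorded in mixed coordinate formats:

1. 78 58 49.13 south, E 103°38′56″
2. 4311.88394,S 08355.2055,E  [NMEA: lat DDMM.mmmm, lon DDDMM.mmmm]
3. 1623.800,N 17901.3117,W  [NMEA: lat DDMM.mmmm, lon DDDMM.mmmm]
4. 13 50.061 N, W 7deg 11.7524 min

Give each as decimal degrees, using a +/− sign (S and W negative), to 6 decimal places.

1. -78.980314, 103.648889
2. -43.198066, 83.920092
3. 16.396667, -179.021862
4. 13.834350, -7.195873

Point 1:
  Lat: 78 + 58/60 + 49.13/3600 = 78.9803139
  hemisphere S, so the sign is −
  Longitude: 38′ + 56″ = 38.93333′; 103 + 38.93333/60 = 103.6488889
  E → positive
Point 2:
  Lat: split at 2 digits → 43° and 11.88394′; 43 + 11.88394/60 = 43.1980657
  hemisphere S, so the sign is −
  Longitude: split at 3 digits → 083° and 55.2055′; 83 + 55.2055/60 = 83.9200917
  E ⇒ keep positive
Point 3:
  Lat: split at 2 digits → 16° and 23.8′; 16 + 23.8/60 = 16.3966667
  N ⇒ keep positive
  Longitude: split at 3 digits → 179° and 1.3117′; 179 + 1.3117/60 = 179.0218617
  W ⇒ negate
Point 4:
  Lat: 50.061′ = 0.834350°; total 13.8343500
  N → positive
  λ: 7 + 11.7524/60 = 7.1958733
  hemisphere W, so the sign is −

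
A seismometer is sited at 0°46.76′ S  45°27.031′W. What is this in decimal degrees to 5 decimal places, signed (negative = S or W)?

-0.77933, -45.45052

Lat: 0 + 46.76/60 = 0.779333
S ⇒ negate
Longitude: 27.031′ = 0.450517°; total 45.450517
W → negative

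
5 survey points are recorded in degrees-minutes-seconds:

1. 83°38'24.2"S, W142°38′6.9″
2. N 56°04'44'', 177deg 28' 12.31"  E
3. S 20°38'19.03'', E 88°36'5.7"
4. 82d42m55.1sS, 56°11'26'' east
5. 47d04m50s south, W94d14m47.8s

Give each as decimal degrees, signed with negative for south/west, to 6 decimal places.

Point 1:
  φ: 83° + 38/60 + 24.2/3600 = 83 + 0.633333 + 0.006722 = 83.6400556
  S → negative
  λ: 38′ + 6.9″ = 38.11500′; 142 + 38.11500/60 = 142.6352500
  W → negative
Point 2:
  Latitude: 56° + 4/60 + 44/3600 = 56 + 0.066667 + 0.012222 = 56.0788889
  N ⇒ keep positive
  λ: 177° + 28/60 + 12.31/3600 = 177 + 0.466667 + 0.003419 = 177.4700861
  E → positive
Point 3:
  Latitude: 38′ + 19.03″ = 38.31717′; 20 + 38.31717/60 = 20.6386194
  hemisphere S, so the sign is −
  Lon: 36′ + 5.7″ = 36.09500′; 88 + 36.09500/60 = 88.6015833
  E → positive
Point 4:
  Latitude: 82° + 42/60 + 55.1/3600 = 82 + 0.700000 + 0.015306 = 82.7153056
  hemisphere S, so the sign is −
  Lon: 11′ + 26″ = 11.43333′; 56 + 11.43333/60 = 56.1905556
  E ⇒ keep positive
Point 5:
  φ: 4′ + 50″ = 4.83333′; 47 + 4.83333/60 = 47.0805556
  hemisphere S, so the sign is −
  Lon: 94 + 14/60 + 47.8/3600 = 94.2466111
  hemisphere W, so the sign is −

1. -83.640056, -142.635250
2. 56.078889, 177.470086
3. -20.638619, 88.601583
4. -82.715306, 56.190556
5. -47.080556, -94.246611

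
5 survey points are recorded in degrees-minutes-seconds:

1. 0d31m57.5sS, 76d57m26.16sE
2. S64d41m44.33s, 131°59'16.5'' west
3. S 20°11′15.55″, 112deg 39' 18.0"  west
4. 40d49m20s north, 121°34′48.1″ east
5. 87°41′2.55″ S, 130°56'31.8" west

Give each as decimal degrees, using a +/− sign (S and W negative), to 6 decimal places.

1. -0.532639, 76.957267
2. -64.695647, -131.987917
3. -20.187653, -112.655000
4. 40.822222, 121.580028
5. -87.684042, -130.942167

Point 1:
  Latitude: 0° + 31/60 + 57.5/3600 = 0 + 0.516667 + 0.015972 = 0.5326389
  S ⇒ negate
  Lon: 57′ + 26.16″ = 57.43600′; 76 + 57.43600/60 = 76.9572667
  E ⇒ keep positive
Point 2:
  Latitude: 64 + 41/60 + 44.33/3600 = 64.6956472
  hemisphere S, so the sign is −
  Lon: 131° + 59/60 + 16.5/3600 = 131 + 0.983333 + 0.004583 = 131.9879167
  W ⇒ negate
Point 3:
  Lat: 11′ + 15.55″ = 11.25917′; 20 + 11.25917/60 = 20.1876528
  S → negative
  Lon: 112° + 39/60 + 18/3600 = 112 + 0.650000 + 0.005000 = 112.6550000
  W → negative
Point 4:
  Latitude: 40 + 49/60 + 20/3600 = 40.8222222
  N ⇒ keep positive
  λ: 121 + 34/60 + 48.1/3600 = 121.5800278
  E → positive
Point 5:
  φ: 41′ + 2.55″ = 41.04250′; 87 + 41.04250/60 = 87.6840417
  S ⇒ negate
  Lon: 130 + 56/60 + 31.8/3600 = 130.9421667
  W → negative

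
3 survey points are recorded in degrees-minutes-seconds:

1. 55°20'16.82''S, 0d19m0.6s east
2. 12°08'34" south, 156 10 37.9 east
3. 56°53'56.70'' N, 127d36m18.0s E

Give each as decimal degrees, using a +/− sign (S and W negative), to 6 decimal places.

1. -55.338006, 0.316833
2. -12.142778, 156.177194
3. 56.899083, 127.605000

Point 1:
  φ: 55 + 20/60 + 16.82/3600 = 55.3380056
  hemisphere S, so the sign is −
  Lon: 0 + 19/60 + 0.6/3600 = 0.3168333
  E ⇒ keep positive
Point 2:
  Latitude: 8′ + 34″ = 8.56667′; 12 + 8.56667/60 = 12.1427778
  hemisphere S, so the sign is −
  Longitude: 10′ + 37.9″ = 10.63167′; 156 + 10.63167/60 = 156.1771944
  E ⇒ keep positive
Point 3:
  Latitude: 56° + 53/60 + 56.7/3600 = 56 + 0.883333 + 0.015750 = 56.8990833
  N ⇒ keep positive
  Lon: 36′ + 18″ = 36.30000′; 127 + 36.30000/60 = 127.6050000
  E → positive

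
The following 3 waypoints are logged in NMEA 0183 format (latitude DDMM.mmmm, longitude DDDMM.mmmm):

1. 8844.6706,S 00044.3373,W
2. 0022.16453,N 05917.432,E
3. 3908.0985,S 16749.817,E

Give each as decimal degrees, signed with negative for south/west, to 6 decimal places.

1. -88.744510, -0.738955
2. 0.369409, 59.290533
3. -39.134975, 167.830283

Point 1:
  Latitude: degrees = first 2 digits = 88, minutes = 44.6706; 88 + 44.6706/60 = 88.7445100
  hemisphere S, so the sign is −
  Lon: degrees = first 3 digits = 0, minutes = 44.3373; 0 + 44.3373/60 = 0.7389550
  W ⇒ negate
Point 2:
  Lat: split at 2 digits → 00° and 22.16453′; 0 + 22.16453/60 = 0.3694088
  N ⇒ keep positive
  λ: degrees = first 3 digits = 59, minutes = 17.432; 59 + 17.432/60 = 59.2905333
  E ⇒ keep positive
Point 3:
  Latitude: split at 2 digits → 39° and 8.0985′; 39 + 8.0985/60 = 39.1349750
  hemisphere S, so the sign is −
  λ: degrees = first 3 digits = 167, minutes = 49.817; 167 + 49.817/60 = 167.8302833
  E → positive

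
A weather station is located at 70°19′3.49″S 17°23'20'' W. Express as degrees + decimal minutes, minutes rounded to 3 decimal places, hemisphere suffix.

70° 19.058′ S, 17° 23.333′ W

Latitude: 19 + 3.49/60 = 19.05817′
Lon: 23 + 20/60 = 23.33333′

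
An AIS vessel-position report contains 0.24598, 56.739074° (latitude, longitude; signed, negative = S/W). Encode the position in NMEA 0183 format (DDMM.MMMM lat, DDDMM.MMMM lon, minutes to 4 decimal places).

0014.7588,N / 05644.3444,E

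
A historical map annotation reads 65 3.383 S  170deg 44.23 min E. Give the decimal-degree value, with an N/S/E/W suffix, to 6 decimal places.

65.056383° S, 170.737167° E

Lat: 3.383′ = 0.056383°; total 65.0563833
Lon: 170 + 44.23/60 = 170.7371667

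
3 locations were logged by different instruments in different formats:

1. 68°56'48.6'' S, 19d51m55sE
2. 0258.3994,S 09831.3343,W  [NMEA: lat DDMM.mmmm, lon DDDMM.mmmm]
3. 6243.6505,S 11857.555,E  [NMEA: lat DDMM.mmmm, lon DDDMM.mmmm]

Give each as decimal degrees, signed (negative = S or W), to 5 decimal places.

Point 1:
  φ: 68° + 56/60 + 48.6/3600 = 68 + 0.933333 + 0.013500 = 68.946833
  hemisphere S, so the sign is −
  Lon: 19 + 51/60 + 55/3600 = 19.865278
  E ⇒ keep positive
Point 2:
  Lat: degrees = first 2 digits = 2, minutes = 58.3994; 2 + 58.3994/60 = 2.973323
  hemisphere S, so the sign is −
  λ: degrees = first 3 digits = 98, minutes = 31.3343; 98 + 31.3343/60 = 98.522238
  W → negative
Point 3:
  φ: split at 2 digits → 62° and 43.6505′; 62 + 43.6505/60 = 62.727508
  S → negative
  λ: degrees = first 3 digits = 118, minutes = 57.555; 118 + 57.555/60 = 118.959250
  E → positive

1. -68.94683, 19.86528
2. -2.97332, -98.52224
3. -62.72751, 118.95925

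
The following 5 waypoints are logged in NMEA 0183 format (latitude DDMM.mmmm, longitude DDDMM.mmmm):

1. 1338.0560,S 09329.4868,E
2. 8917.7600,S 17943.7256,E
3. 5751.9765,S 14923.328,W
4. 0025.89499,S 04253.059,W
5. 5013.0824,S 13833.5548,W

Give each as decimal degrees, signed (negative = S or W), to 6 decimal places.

Point 1:
  φ: split at 2 digits → 13° and 38.056′; 13 + 38.056/60 = 13.6342667
  S → negative
  Longitude: split at 3 digits → 093° and 29.4868′; 93 + 29.4868/60 = 93.4914467
  E ⇒ keep positive
Point 2:
  Latitude: split at 2 digits → 89° and 17.76′; 89 + 17.76/60 = 89.2960000
  S → negative
  λ: degrees = first 3 digits = 179, minutes = 43.7256; 179 + 43.7256/60 = 179.7287600
  E ⇒ keep positive
Point 3:
  Lat: degrees = first 2 digits = 57, minutes = 51.9765; 57 + 51.9765/60 = 57.8662750
  hemisphere S, so the sign is −
  Lon: split at 3 digits → 149° and 23.328′; 149 + 23.328/60 = 149.3888000
  W → negative
Point 4:
  Latitude: split at 2 digits → 00° and 25.89499′; 0 + 25.89499/60 = 0.4315832
  hemisphere S, so the sign is −
  Lon: split at 3 digits → 042° and 53.059′; 42 + 53.059/60 = 42.8843167
  W ⇒ negate
Point 5:
  Lat: split at 2 digits → 50° and 13.0824′; 50 + 13.0824/60 = 50.2180400
  S ⇒ negate
  λ: split at 3 digits → 138° and 33.5548′; 138 + 33.5548/60 = 138.5592467
  hemisphere W, so the sign is −

1. -13.634267, 93.491447
2. -89.296000, 179.728760
3. -57.866275, -149.388800
4. -0.431583, -42.884317
5. -50.218040, -138.559247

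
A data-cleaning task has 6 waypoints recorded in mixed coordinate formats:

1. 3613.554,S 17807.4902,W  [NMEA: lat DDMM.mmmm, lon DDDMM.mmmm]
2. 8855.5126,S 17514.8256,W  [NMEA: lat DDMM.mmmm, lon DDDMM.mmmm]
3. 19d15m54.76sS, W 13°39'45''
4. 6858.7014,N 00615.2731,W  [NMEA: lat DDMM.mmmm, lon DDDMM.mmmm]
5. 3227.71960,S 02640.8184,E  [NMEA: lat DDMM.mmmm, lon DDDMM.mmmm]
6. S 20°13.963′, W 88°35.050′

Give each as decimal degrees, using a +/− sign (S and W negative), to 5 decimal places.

1. -36.22590, -178.12484
2. -88.92521, -175.24709
3. -19.26521, -13.66250
4. 68.97836, -6.25455
5. -32.46199, 26.68031
6. -20.23272, -88.58417

Point 1:
  φ: split at 2 digits → 36° and 13.554′; 36 + 13.554/60 = 36.225900
  S ⇒ negate
  Lon: degrees = first 3 digits = 178, minutes = 7.4902; 178 + 7.4902/60 = 178.124837
  W → negative
Point 2:
  Latitude: degrees = first 2 digits = 88, minutes = 55.5126; 88 + 55.5126/60 = 88.925210
  S ⇒ negate
  Longitude: split at 3 digits → 175° and 14.8256′; 175 + 14.8256/60 = 175.247093
  W ⇒ negate
Point 3:
  φ: 19 + 15/60 + 54.76/3600 = 19.265211
  hemisphere S, so the sign is −
  Lon: 39′ + 45″ = 39.75000′; 13 + 39.75000/60 = 13.662500
  W ⇒ negate
Point 4:
  φ: degrees = first 2 digits = 68, minutes = 58.7014; 68 + 58.7014/60 = 68.978357
  N ⇒ keep positive
  λ: degrees = first 3 digits = 6, minutes = 15.2731; 6 + 15.2731/60 = 6.254552
  W → negative
Point 5:
  φ: degrees = first 2 digits = 32, minutes = 27.7196; 32 + 27.7196/60 = 32.461993
  S → negative
  λ: degrees = first 3 digits = 26, minutes = 40.8184; 26 + 40.8184/60 = 26.680307
  E → positive
Point 6:
  Latitude: 13.963′ = 0.232717°; total 20.232717
  S → negative
  Longitude: 35.05′ = 0.584167°; total 88.584167
  W ⇒ negate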